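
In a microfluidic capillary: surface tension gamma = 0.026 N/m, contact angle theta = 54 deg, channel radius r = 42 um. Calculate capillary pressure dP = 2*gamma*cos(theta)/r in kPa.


Step 1: cos(54 deg) = 0.5878
Step 2: Convert r to m: r = 42e-6 m
Step 3: dP = 2 * 0.026 * 0.5878 / 42e-6 = 727.8 Pa
Step 4: Convert Pa to kPa (divide by 1000).
dP = 0.73 kPa


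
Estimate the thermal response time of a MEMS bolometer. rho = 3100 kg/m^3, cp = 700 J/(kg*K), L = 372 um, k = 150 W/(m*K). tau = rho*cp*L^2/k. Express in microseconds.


Step 1: Convert L to m: L = 372e-6 m
Step 2: L^2 = (372e-6)^2 = 1.38384e-07 m^2
Step 3: tau = 3100 * 700 * 1.38384e-07 / 150 = 2.0019552e-03 s
Step 4: Convert to microseconds (multiply by 1e6).
tau = 2001.955 us


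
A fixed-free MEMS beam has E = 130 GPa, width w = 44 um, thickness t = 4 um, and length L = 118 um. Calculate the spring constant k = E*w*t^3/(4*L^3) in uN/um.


Step 1: Convert E to consistent units (1 GPa = 1000 uN/um^2).
E = 130 GPa = 130000 uN/um^2
Step 2: Compute t^3 = 4^3 = 64
Step 3: Compute L^3 = 118^3 = 1643032
Step 4: k = 130000 * 44 * 64 / (4 * 1643032)
k = 55.7019 uN/um


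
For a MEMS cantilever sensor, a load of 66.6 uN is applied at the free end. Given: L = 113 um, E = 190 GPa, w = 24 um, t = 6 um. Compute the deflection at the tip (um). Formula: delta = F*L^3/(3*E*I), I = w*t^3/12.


Step 1: Calculate the second moment of area.
I = w * t^3 / 12 = 24 * 6^3 / 12 = 432.0 um^4
Step 2: Convert E to consistent units (1 GPa = 1000 uN/um^2).
E = 190 GPa = 190000 uN/um^2
Step 3: Calculate tip deflection.
delta = F * L^3 / (3 * E * I)
delta = 66.6 * 113^3 / (3 * 190000 * 432.0)
delta = 0.3903 um


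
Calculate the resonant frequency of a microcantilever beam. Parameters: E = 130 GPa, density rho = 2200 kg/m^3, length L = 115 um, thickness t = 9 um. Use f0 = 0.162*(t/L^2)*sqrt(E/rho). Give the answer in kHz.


Step 1: Convert units to SI.
t_SI = 9e-6 m, L_SI = 115e-6 m
Step 2: Calculate sqrt(E/rho).
sqrt(130e9 / 2200) = 7687.06 m/s
Step 3: Compute f0.
f0 = 0.162 * 9e-6 / (115e-6)^2 * 7687.06 = 847465.7 Hz = 847.47 kHz


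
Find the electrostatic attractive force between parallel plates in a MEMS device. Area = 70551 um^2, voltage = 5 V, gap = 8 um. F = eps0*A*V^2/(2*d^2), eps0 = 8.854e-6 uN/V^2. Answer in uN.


Step 1: Identify parameters.
eps0 = 8.854e-6 uN/V^2, A = 70551 um^2, V = 5 V, d = 8 um
Step 2: Compute V^2 = 5^2 = 25
Step 3: Compute d^2 = 8^2 = 64
Step 4: F = 0.5 * 8.854e-6 * 70551 * 25 / 64
F = 0.122 uN


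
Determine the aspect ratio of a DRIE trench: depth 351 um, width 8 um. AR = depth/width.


Step 1: AR = depth / width
Step 2: AR = 351 / 8
AR = 43.9


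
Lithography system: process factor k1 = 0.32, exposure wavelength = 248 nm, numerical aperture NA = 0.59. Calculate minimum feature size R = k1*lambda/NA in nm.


Step 1: Identify values: k1 = 0.32, lambda = 248 nm, NA = 0.59
Step 2: R = k1 * lambda / NA
R = 0.32 * 248 / 0.59
R = 134.5 nm


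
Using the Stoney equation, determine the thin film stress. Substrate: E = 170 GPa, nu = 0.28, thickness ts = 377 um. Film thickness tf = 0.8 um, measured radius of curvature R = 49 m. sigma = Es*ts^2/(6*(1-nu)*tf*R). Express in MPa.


Step 1: Compute numerator: Es * ts^2 = 170 * 377^2 = 24161930 (GPa*um^2)
Step 2: Compute denominator (R in um): 6*(1-nu)*tf*R = 6*0.72*0.8*49e6 = 169344000.0 (um^2)
Step 3: sigma (GPa) = 24161930 / 169344000.0 = 1.4268e-01 GPa
Step 4: Convert to MPa (x1000): sigma = 142.7 MPa


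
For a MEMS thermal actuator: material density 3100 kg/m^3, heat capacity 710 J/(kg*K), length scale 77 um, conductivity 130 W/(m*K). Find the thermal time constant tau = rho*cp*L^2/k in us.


Step 1: Convert L to m: L = 77e-6 m
Step 2: L^2 = (77e-6)^2 = 5.929e-09 m^2
Step 3: tau = 3100 * 710 * 5.929e-09 / 130 = 1.0038253e-04 s
Step 4: Convert to microseconds (multiply by 1e6).
tau = 100.383 us


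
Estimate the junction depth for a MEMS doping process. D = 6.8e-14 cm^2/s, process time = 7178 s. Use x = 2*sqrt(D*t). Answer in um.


Step 1: Compute D*t = 6.8e-14 * 7178 = 4.88104e-10 cm^2
Step 2: sqrt(D*t) = 2.2093e-05 cm
Step 3: x = 2 * 2.2093e-05 cm = 4.4186e-05 cm
Step 4: Convert to um (1 cm = 1e4 um): x = 0.442 um


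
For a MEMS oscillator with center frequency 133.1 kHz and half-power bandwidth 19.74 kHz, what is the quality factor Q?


Step 1: Q = f0 / bandwidth
Step 2: Q = 133.1 / 19.74
Q = 6.7


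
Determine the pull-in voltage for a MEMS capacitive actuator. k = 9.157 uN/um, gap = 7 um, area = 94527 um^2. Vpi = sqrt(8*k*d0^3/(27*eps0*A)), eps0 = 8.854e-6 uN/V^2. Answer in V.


Step 1: Compute numerator: 8 * k * d0^3 = 8 * 9.157 * 7^3 = 25126.808
Step 2: Compute denominator: 27 * eps0 * A = 27 * 8.854e-6 * 94527 = 22.597436
Step 3: Vpi = sqrt(25126.808 / 22.597436)
Vpi = 33.35 V


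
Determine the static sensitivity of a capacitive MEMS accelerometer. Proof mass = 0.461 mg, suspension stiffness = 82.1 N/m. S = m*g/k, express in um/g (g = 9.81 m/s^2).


Step 1: Convert mass: m = 0.461 mg = 4.61e-07 kg
Step 2: S = m * g / k = 4.61e-07 * 9.81 / 82.1
Step 3: S = 5.51e-08 m/g
Step 4: Convert to um/g: S = 0.055 um/g


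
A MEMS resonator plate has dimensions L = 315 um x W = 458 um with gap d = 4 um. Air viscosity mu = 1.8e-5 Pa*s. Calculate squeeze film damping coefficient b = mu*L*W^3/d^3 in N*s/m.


Step 1: Convert to SI.
L = 315e-6 m, W = 458e-6 m, d = 4e-6 m
Step 2: W^3 = (458e-6)^3 = 9.61e-11 m^3
Step 3: d^3 = (4e-6)^3 = 6.40e-17 m^3
Step 4: b = 1.8e-5 * 315e-6 * 9.61e-11 / 6.40e-17
b = 8.51e-03 N*s/m


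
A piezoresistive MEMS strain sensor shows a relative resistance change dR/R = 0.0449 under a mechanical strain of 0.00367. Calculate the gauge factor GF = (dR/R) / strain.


Step 1: Identify values.
dR/R = 0.0449, strain = 0.00367
Step 2: GF = (dR/R) / strain = 0.0449 / 0.00367
GF = 12.2


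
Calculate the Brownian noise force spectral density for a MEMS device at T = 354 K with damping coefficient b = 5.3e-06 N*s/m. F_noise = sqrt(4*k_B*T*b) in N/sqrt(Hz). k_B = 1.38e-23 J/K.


Step 1: Compute 4 * k_B * T * b
= 4 * 1.38e-23 * 354 * 5.3e-06
= 1.0357e-25 N^2/Hz
Step 2: F_noise = sqrt(1.0357e-25)
F_noise = 3.22e-13 N/sqrt(Hz)


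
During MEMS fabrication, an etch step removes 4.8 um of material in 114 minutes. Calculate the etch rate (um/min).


Step 1: Etch rate = depth / time
Step 2: rate = 4.8 / 114
rate = 0.042 um/min


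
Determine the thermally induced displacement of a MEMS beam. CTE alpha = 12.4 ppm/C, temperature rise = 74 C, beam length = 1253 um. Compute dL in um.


Step 1: Convert CTE: alpha = 12.4 ppm/C = 12.4e-6 /C
Step 2: dL = 12.4e-6 * 74 * 1253
dL = 1.1498 um


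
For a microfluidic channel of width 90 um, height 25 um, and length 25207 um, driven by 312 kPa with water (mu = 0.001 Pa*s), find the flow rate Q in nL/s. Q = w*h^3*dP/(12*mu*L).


Step 1: Convert all dimensions to SI (meters).
w = 90e-6 m, h = 25e-6 m, L = 25207e-6 m, dP = 312e3 Pa
Step 2: Q = w * h^3 * dP / (12 * mu * L)
Q = 90e-6 * (25e-6)^3 * 312e3 / (12 * 0.001 * 25207e-6) = 1.4504899e-09 m^3/s
Step 3: Convert Q from m^3/s to nL/s (1 m^3 = 1e12 nL, so multiply by 1e12).
Q = 1450.49 nL/s


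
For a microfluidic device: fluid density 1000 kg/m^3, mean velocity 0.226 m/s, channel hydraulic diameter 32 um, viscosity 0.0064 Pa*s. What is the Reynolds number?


Step 1: Convert Dh to meters: Dh = 32e-6 m
Step 2: Re = rho * v * Dh / mu
Re = 1000 * 0.226 * 32e-6 / 0.0064
Re = 1.13


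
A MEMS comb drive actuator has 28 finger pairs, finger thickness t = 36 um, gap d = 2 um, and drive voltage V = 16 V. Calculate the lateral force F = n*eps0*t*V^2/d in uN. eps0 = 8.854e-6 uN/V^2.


Step 1: Parameters: n=28, eps0=8.854e-6 uN/V^2, t=36 um, V=16 V, d=2 um
Step 2: V^2 = 256
Step 3: F = 28 * 8.854e-6 * 36 * 256 / 2
F = 1.142 uN


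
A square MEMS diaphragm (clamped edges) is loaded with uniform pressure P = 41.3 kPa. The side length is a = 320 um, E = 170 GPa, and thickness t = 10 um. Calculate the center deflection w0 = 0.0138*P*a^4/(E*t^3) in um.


Step 1: Convert pressure to compatible units (E is in GPa, so P in GPa).
P = 41.3 kPa = 41.3e-6 GPa
Step 2: Compute numerator: 0.0138 * P * a^4.
a^4 = 320^4 = 10485760000
numerator = 0.0138 * 41.3e-6 * 10485760000 = 5.9763e+03
Step 3: Compute denominator: E * t^3 = 170 * 10^3 = 170000
Step 4: w0 = numerator / denominator = 5.9763e+03 / 170000 = 0.0352 um


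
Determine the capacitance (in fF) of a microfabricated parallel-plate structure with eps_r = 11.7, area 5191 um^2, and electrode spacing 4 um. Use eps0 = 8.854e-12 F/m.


Step 1: Convert area to m^2: A = 5191e-12 m^2
Step 2: Convert gap to m: d = 4e-6 m
Step 3: C = eps0 * eps_r * A / d
C = 8.854e-12 * 11.7 * 5191e-12 / 4e-6
Step 4: Convert to fF (multiply by 1e15).
C = 134.44 fF


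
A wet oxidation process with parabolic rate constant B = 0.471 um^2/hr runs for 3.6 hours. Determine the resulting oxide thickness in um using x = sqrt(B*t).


Step 1: Compute B*t = 0.471 * 3.6 = 1.6956
Step 2: x = sqrt(1.6956)
x = 1.302 um


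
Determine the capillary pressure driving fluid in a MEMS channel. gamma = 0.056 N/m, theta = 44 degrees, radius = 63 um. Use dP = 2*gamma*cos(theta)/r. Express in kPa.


Step 1: cos(44 deg) = 0.7193
Step 2: Convert r to m: r = 63e-6 m
Step 3: dP = 2 * 0.056 * 0.7193 / 63e-6 = 1278.8 Pa
Step 4: Convert Pa to kPa (divide by 1000).
dP = 1.28 kPa


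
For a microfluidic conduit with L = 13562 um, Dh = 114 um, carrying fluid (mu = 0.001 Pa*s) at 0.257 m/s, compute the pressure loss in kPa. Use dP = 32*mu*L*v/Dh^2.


Step 1: Convert to SI: L = 13562e-6 m, Dh = 114e-6 m
Step 2: dP = 32 * 0.001 * 13562e-6 * 0.257 / (114e-6)^2
Step 3: dP = 8582.17 Pa
Step 4: Convert to kPa: dP = 8.58 kPa


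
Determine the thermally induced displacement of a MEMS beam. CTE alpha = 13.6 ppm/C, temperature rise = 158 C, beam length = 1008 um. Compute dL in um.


Step 1: Convert CTE: alpha = 13.6 ppm/C = 13.6e-6 /C
Step 2: dL = 13.6e-6 * 158 * 1008
dL = 2.166 um


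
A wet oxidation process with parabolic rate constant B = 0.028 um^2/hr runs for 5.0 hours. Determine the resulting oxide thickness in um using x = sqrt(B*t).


Step 1: Compute B*t = 0.028 * 5.0 = 0.14
Step 2: x = sqrt(0.14)
x = 0.374 um


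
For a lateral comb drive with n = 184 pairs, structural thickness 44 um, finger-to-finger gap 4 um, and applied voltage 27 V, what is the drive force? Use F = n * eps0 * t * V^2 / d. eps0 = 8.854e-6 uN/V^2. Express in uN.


Step 1: Parameters: n=184, eps0=8.854e-6 uN/V^2, t=44 um, V=27 V, d=4 um
Step 2: V^2 = 729
Step 3: F = 184 * 8.854e-6 * 44 * 729 / 4
F = 13.064 uN


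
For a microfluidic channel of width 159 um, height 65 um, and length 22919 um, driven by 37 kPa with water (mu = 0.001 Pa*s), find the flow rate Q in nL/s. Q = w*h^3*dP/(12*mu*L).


Step 1: Convert all dimensions to SI (meters).
w = 159e-6 m, h = 65e-6 m, L = 22919e-6 m, dP = 37e3 Pa
Step 2: Q = w * h^3 * dP / (12 * mu * L)
Q = 159e-6 * (65e-6)^3 * 37e3 / (12 * 0.001 * 22919e-6) = 5.8743796e-09 m^3/s
Step 3: Convert Q from m^3/s to nL/s (1 m^3 = 1e12 nL, so multiply by 1e12).
Q = 5874.38 nL/s


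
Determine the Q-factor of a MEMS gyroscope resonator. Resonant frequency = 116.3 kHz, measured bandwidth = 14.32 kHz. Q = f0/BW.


Step 1: Q = f0 / bandwidth
Step 2: Q = 116.3 / 14.32
Q = 8.1


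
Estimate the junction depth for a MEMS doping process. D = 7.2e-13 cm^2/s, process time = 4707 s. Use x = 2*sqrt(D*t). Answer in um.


Step 1: Compute D*t = 7.2e-13 * 4707 = 3.38904e-09 cm^2
Step 2: sqrt(D*t) = 5.82155e-05 cm
Step 3: x = 2 * 5.82155e-05 cm = 1.16431e-04 cm
Step 4: Convert to um (1 cm = 1e4 um): x = 1.164 um


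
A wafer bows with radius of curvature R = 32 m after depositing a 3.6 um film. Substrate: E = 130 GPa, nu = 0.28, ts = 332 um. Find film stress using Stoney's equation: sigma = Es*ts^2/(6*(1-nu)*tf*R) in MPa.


Step 1: Compute numerator: Es * ts^2 = 130 * 332^2 = 14329120 (GPa*um^2)
Step 2: Compute denominator (R in um): 6*(1-nu)*tf*R = 6*0.72*3.6*32e6 = 497664000.0 (um^2)
Step 3: sigma (GPa) = 14329120 / 497664000.0 = 2.8793e-02 GPa
Step 4: Convert to MPa (x1000): sigma = 28.8 MPa


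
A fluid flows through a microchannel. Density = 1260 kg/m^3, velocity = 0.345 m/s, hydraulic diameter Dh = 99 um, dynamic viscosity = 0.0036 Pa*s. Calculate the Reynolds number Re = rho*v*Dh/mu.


Step 1: Convert Dh to meters: Dh = 99e-6 m
Step 2: Re = rho * v * Dh / mu
Re = 1260 * 0.345 * 99e-6 / 0.0036
Re = 11.954


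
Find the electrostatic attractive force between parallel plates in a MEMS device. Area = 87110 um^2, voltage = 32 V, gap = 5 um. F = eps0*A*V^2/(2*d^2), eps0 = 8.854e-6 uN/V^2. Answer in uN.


Step 1: Identify parameters.
eps0 = 8.854e-6 uN/V^2, A = 87110 um^2, V = 32 V, d = 5 um
Step 2: Compute V^2 = 32^2 = 1024
Step 3: Compute d^2 = 5^2 = 25
Step 4: F = 0.5 * 8.854e-6 * 87110 * 1024 / 25
F = 15.796 uN


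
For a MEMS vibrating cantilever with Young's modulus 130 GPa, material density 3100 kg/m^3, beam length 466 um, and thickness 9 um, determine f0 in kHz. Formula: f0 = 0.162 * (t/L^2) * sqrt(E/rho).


Step 1: Convert units to SI.
t_SI = 9e-6 m, L_SI = 466e-6 m
Step 2: Calculate sqrt(E/rho).
sqrt(130e9 / 3100) = 6475.76 m/s
Step 3: Compute f0.
f0 = 0.162 * 9e-6 / (466e-6)^2 * 6475.76 = 43478.7 Hz = 43.48 kHz


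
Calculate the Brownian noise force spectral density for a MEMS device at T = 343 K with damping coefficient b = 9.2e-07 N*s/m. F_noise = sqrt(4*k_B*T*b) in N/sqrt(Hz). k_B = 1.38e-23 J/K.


Step 1: Compute 4 * k_B * T * b
= 4 * 1.38e-23 * 343 * 9.2e-07
= 1.7419e-26 N^2/Hz
Step 2: F_noise = sqrt(1.7419e-26)
F_noise = 1.32e-13 N/sqrt(Hz)


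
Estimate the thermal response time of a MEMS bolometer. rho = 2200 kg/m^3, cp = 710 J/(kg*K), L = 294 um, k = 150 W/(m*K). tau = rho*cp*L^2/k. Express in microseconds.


Step 1: Convert L to m: L = 294e-6 m
Step 2: L^2 = (294e-6)^2 = 8.6436e-08 m^2
Step 3: tau = 2200 * 710 * 8.6436e-08 / 150 = 9.0008688e-04 s
Step 4: Convert to microseconds (multiply by 1e6).
tau = 900.087 us


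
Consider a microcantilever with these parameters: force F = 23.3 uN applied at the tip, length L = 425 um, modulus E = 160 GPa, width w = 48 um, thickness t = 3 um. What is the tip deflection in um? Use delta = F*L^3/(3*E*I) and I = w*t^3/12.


Step 1: Calculate the second moment of area.
I = w * t^3 / 12 = 48 * 3^3 / 12 = 108.0 um^4
Step 2: Convert E to consistent units (1 GPa = 1000 uN/um^2).
E = 160 GPa = 160000 uN/um^2
Step 3: Calculate tip deflection.
delta = F * L^3 / (3 * E * I)
delta = 23.3 * 425^3 / (3 * 160000 * 108.0)
delta = 34.5031 um


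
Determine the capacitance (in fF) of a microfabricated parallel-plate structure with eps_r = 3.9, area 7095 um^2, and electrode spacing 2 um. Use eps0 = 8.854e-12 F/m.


Step 1: Convert area to m^2: A = 7095e-12 m^2
Step 2: Convert gap to m: d = 2e-6 m
Step 3: C = eps0 * eps_r * A / d
C = 8.854e-12 * 3.9 * 7095e-12 / 2e-6
Step 4: Convert to fF (multiply by 1e15).
C = 122.5 fF


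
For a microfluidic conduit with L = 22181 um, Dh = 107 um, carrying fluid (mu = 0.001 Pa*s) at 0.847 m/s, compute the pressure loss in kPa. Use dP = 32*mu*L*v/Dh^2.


Step 1: Convert to SI: L = 22181e-6 m, Dh = 107e-6 m
Step 2: dP = 32 * 0.001 * 22181e-6 * 0.847 / (107e-6)^2
Step 3: dP = 52510.60 Pa
Step 4: Convert to kPa: dP = 52.51 kPa


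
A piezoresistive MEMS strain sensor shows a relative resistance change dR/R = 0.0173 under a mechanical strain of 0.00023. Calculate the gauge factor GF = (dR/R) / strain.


Step 1: Identify values.
dR/R = 0.0173, strain = 0.00023
Step 2: GF = (dR/R) / strain = 0.0173 / 0.00023
GF = 75.2


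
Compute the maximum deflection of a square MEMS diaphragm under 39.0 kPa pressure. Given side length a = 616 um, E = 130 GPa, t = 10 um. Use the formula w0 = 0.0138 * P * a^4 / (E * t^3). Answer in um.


Step 1: Convert pressure to compatible units (E is in GPa, so P in GPa).
P = 39.0 kPa = 39.0e-6 GPa
Step 2: Compute numerator: 0.0138 * P * a^4.
a^4 = 616^4 = 143986855936
numerator = 0.0138 * 39.0e-6 * 143986855936 = 7.74937e+04
Step 3: Compute denominator: E * t^3 = 130 * 10^3 = 130000
Step 4: w0 = numerator / denominator = 7.74937e+04 / 130000 = 0.5961 um


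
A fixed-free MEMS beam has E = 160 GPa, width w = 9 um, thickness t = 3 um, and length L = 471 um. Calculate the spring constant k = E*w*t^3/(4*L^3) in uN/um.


Step 1: Convert E to consistent units (1 GPa = 1000 uN/um^2).
E = 160 GPa = 160000 uN/um^2
Step 2: Compute t^3 = 3^3 = 27
Step 3: Compute L^3 = 471^3 = 104487111
Step 4: k = 160000 * 9 * 27 / (4 * 104487111)
k = 0.093 uN/um


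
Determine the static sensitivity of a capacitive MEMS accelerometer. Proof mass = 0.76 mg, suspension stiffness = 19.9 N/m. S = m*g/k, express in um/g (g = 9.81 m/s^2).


Step 1: Convert mass: m = 0.76 mg = 7.60e-07 kg
Step 2: S = m * g / k = 7.60e-07 * 9.81 / 19.9
Step 3: S = 3.75e-07 m/g
Step 4: Convert to um/g: S = 0.375 um/g


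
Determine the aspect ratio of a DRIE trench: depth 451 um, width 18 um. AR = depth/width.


Step 1: AR = depth / width
Step 2: AR = 451 / 18
AR = 25.1


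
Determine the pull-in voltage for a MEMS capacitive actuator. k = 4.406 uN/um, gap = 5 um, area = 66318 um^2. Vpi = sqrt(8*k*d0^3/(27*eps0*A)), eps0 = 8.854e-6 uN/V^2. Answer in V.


Step 1: Compute numerator: 8 * k * d0^3 = 8 * 4.406 * 5^3 = 4406.0
Step 2: Compute denominator: 27 * eps0 * A = 27 * 8.854e-6 * 66318 = 15.853848
Step 3: Vpi = sqrt(4406.0 / 15.853848)
Vpi = 16.67 V


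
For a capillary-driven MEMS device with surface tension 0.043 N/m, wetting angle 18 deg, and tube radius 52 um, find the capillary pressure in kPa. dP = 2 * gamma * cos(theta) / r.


Step 1: cos(18 deg) = 0.9511
Step 2: Convert r to m: r = 52e-6 m
Step 3: dP = 2 * 0.043 * 0.9511 / 52e-6 = 1573.0 Pa
Step 4: Convert Pa to kPa (divide by 1000).
dP = 1.57 kPa


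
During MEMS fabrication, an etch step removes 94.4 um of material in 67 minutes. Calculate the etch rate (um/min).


Step 1: Etch rate = depth / time
Step 2: rate = 94.4 / 67
rate = 1.409 um/min


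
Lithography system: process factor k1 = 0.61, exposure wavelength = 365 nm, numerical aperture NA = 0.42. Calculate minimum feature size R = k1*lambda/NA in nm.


Step 1: Identify values: k1 = 0.61, lambda = 365 nm, NA = 0.42
Step 2: R = k1 * lambda / NA
R = 0.61 * 365 / 0.42
R = 530.1 nm


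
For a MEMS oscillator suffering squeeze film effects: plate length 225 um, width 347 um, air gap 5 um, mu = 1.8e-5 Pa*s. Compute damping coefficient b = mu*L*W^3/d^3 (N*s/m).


Step 1: Convert to SI.
L = 225e-6 m, W = 347e-6 m, d = 5e-6 m
Step 2: W^3 = (347e-6)^3 = 4.18e-11 m^3
Step 3: d^3 = (5e-6)^3 = 1.25e-16 m^3
Step 4: b = 1.8e-5 * 225e-6 * 4.18e-11 / 1.25e-16
b = 1.35e-03 N*s/m


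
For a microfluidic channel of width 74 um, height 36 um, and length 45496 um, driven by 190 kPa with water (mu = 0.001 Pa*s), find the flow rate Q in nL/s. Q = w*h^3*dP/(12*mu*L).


Step 1: Convert all dimensions to SI (meters).
w = 74e-6 m, h = 36e-6 m, L = 45496e-6 m, dP = 190e3 Pa
Step 2: Q = w * h^3 * dP / (12 * mu * L)
Q = 74e-6 * (36e-6)^3 * 190e3 / (12 * 0.001 * 45496e-6) = 1.2015404e-09 m^3/s
Step 3: Convert Q from m^3/s to nL/s (1 m^3 = 1e12 nL, so multiply by 1e12).
Q = 1201.54 nL/s


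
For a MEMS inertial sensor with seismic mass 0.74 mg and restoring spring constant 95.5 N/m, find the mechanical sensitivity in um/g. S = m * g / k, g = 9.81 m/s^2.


Step 1: Convert mass: m = 0.74 mg = 7.40e-07 kg
Step 2: S = m * g / k = 7.40e-07 * 9.81 / 95.5
Step 3: S = 7.60e-08 m/g
Step 4: Convert to um/g: S = 0.076 um/g


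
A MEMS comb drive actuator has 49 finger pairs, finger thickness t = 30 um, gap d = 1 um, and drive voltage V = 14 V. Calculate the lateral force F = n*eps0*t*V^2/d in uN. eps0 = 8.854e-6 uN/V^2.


Step 1: Parameters: n=49, eps0=8.854e-6 uN/V^2, t=30 um, V=14 V, d=1 um
Step 2: V^2 = 196
Step 3: F = 49 * 8.854e-6 * 30 * 196 / 1
F = 2.551 uN


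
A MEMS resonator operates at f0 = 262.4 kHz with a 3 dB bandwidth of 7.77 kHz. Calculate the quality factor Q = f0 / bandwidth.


Step 1: Q = f0 / bandwidth
Step 2: Q = 262.4 / 7.77
Q = 33.8


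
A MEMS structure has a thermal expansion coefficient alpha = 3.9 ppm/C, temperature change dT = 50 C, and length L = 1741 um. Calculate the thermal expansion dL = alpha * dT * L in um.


Step 1: Convert CTE: alpha = 3.9 ppm/C = 3.9e-6 /C
Step 2: dL = 3.9e-6 * 50 * 1741
dL = 0.3395 um


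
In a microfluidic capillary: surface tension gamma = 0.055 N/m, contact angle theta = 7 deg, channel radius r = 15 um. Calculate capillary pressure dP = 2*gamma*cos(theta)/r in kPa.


Step 1: cos(7 deg) = 0.9925
Step 2: Convert r to m: r = 15e-6 m
Step 3: dP = 2 * 0.055 * 0.9925 / 15e-6 = 7278.3 Pa
Step 4: Convert Pa to kPa (divide by 1000).
dP = 7.28 kPa


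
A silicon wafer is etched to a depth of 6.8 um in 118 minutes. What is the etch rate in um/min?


Step 1: Etch rate = depth / time
Step 2: rate = 6.8 / 118
rate = 0.058 um/min


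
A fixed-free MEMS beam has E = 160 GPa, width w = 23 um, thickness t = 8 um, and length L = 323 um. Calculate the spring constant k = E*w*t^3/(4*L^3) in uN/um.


Step 1: Convert E to consistent units (1 GPa = 1000 uN/um^2).
E = 160 GPa = 160000 uN/um^2
Step 2: Compute t^3 = 8^3 = 512
Step 3: Compute L^3 = 323^3 = 33698267
Step 4: k = 160000 * 23 * 512 / (4 * 33698267)
k = 13.9782 uN/um


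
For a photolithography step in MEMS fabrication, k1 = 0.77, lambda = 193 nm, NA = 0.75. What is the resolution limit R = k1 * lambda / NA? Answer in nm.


Step 1: Identify values: k1 = 0.77, lambda = 193 nm, NA = 0.75
Step 2: R = k1 * lambda / NA
R = 0.77 * 193 / 0.75
R = 198.1 nm


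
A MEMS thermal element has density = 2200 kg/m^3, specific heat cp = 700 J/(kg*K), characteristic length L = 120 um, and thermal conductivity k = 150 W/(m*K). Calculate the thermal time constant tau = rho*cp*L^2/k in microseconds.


Step 1: Convert L to m: L = 120e-6 m
Step 2: L^2 = (120e-6)^2 = 1.44e-08 m^2
Step 3: tau = 2200 * 700 * 1.44e-08 / 150 = 1.4784e-04 s
Step 4: Convert to microseconds (multiply by 1e6).
tau = 147.84 us


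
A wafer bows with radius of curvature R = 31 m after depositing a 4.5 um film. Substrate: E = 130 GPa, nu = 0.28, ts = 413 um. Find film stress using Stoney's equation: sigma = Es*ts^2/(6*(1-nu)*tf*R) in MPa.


Step 1: Compute numerator: Es * ts^2 = 130 * 413^2 = 22173970 (GPa*um^2)
Step 2: Compute denominator (R in um): 6*(1-nu)*tf*R = 6*0.72*4.5*31e6 = 602640000.0 (um^2)
Step 3: sigma (GPa) = 22173970 / 602640000.0 = 3.6795e-02 GPa
Step 4: Convert to MPa (x1000): sigma = 36.8 MPa


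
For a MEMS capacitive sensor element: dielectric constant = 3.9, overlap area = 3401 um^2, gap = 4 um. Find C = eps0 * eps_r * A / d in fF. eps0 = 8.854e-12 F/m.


Step 1: Convert area to m^2: A = 3401e-12 m^2
Step 2: Convert gap to m: d = 4e-6 m
Step 3: C = eps0 * eps_r * A / d
C = 8.854e-12 * 3.9 * 3401e-12 / 4e-6
Step 4: Convert to fF (multiply by 1e15).
C = 29.36 fF


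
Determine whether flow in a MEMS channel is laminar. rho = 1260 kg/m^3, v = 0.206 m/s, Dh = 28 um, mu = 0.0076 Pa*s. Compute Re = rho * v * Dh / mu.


Step 1: Convert Dh to meters: Dh = 28e-6 m
Step 2: Re = rho * v * Dh / mu
Re = 1260 * 0.206 * 28e-6 / 0.0076
Re = 0.956
Since Re = 0.956 is below ~2300, the flow is laminar.


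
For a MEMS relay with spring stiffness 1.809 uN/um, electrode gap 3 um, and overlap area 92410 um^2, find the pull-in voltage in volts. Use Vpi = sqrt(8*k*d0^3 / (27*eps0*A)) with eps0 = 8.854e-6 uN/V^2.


Step 1: Compute numerator: 8 * k * d0^3 = 8 * 1.809 * 3^3 = 390.744
Step 2: Compute denominator: 27 * eps0 * A = 27 * 8.854e-6 * 92410 = 22.09135
Step 3: Vpi = sqrt(390.744 / 22.09135)
Vpi = 4.21 V


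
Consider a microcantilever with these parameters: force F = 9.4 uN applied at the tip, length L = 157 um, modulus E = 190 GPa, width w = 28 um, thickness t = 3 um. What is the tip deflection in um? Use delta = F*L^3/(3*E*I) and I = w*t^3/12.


Step 1: Calculate the second moment of area.
I = w * t^3 / 12 = 28 * 3^3 / 12 = 63.0 um^4
Step 2: Convert E to consistent units (1 GPa = 1000 uN/um^2).
E = 190 GPa = 190000 uN/um^2
Step 3: Calculate tip deflection.
delta = F * L^3 / (3 * E * I)
delta = 9.4 * 157^3 / (3 * 190000 * 63.0)
delta = 1.013 um


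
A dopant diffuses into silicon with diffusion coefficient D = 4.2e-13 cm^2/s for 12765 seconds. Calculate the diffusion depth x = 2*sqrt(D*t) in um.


Step 1: Compute D*t = 4.2e-13 * 12765 = 5.3613e-09 cm^2
Step 2: sqrt(D*t) = 7.32209e-05 cm
Step 3: x = 2 * 7.32209e-05 cm = 1.464418e-04 cm
Step 4: Convert to um (1 cm = 1e4 um): x = 1.464 um


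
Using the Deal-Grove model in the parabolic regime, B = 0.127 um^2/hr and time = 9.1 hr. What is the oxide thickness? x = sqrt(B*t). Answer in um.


Step 1: Compute B*t = 0.127 * 9.1 = 1.1557
Step 2: x = sqrt(1.1557)
x = 1.075 um


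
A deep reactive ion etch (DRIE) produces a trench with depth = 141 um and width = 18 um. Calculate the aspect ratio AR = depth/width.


Step 1: AR = depth / width
Step 2: AR = 141 / 18
AR = 7.8


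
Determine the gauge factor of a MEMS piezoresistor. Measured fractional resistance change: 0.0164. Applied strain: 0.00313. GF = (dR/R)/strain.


Step 1: Identify values.
dR/R = 0.0164, strain = 0.00313
Step 2: GF = (dR/R) / strain = 0.0164 / 0.00313
GF = 5.2


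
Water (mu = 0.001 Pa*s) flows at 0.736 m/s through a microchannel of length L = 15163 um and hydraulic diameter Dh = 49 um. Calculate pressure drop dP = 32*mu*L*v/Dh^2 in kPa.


Step 1: Convert to SI: L = 15163e-6 m, Dh = 49e-6 m
Step 2: dP = 32 * 0.001 * 15163e-6 * 0.736 / (49e-6)^2
Step 3: dP = 148737.60 Pa
Step 4: Convert to kPa: dP = 148.74 kPa


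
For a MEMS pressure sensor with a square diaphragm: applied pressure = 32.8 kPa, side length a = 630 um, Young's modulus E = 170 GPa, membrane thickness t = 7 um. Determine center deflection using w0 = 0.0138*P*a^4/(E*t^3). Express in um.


Step 1: Convert pressure to compatible units (E is in GPa, so P in GPa).
P = 32.8 kPa = 32.8e-6 GPa
Step 2: Compute numerator: 0.0138 * P * a^4.
a^4 = 630^4 = 157529610000
numerator = 0.0138 * 32.8e-6 * 157529610000 = 7.13042e+04
Step 3: Compute denominator: E * t^3 = 170 * 7^3 = 58310
Step 4: w0 = numerator / denominator = 7.13042e+04 / 58310 = 1.2228 um


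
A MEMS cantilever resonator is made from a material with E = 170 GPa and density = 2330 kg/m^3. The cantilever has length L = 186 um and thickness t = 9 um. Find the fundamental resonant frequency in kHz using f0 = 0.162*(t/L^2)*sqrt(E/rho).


Step 1: Convert units to SI.
t_SI = 9e-6 m, L_SI = 186e-6 m
Step 2: Calculate sqrt(E/rho).
sqrt(170e9 / 2330) = 8541.74 m/s
Step 3: Compute f0.
f0 = 0.162 * 9e-6 / (186e-6)^2 * 8541.74 = 359979.7 Hz = 359.98 kHz


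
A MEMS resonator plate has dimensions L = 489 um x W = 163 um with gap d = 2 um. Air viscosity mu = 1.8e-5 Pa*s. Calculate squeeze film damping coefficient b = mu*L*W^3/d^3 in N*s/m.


Step 1: Convert to SI.
L = 489e-6 m, W = 163e-6 m, d = 2e-6 m
Step 2: W^3 = (163e-6)^3 = 4.33e-12 m^3
Step 3: d^3 = (2e-6)^3 = 8.00e-18 m^3
Step 4: b = 1.8e-5 * 489e-6 * 4.33e-12 / 8.00e-18
b = 4.76e-03 N*s/m


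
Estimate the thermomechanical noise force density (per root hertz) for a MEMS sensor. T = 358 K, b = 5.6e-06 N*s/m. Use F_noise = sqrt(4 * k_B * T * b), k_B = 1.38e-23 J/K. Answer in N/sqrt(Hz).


Step 1: Compute 4 * k_B * T * b
= 4 * 1.38e-23 * 358 * 5.6e-06
= 1.1066e-25 N^2/Hz
Step 2: F_noise = sqrt(1.1066e-25)
F_noise = 3.33e-13 N/sqrt(Hz)


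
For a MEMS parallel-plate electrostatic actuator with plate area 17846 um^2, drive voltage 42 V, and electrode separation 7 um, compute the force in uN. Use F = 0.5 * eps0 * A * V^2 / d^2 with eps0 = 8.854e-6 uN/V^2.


Step 1: Identify parameters.
eps0 = 8.854e-6 uN/V^2, A = 17846 um^2, V = 42 V, d = 7 um
Step 2: Compute V^2 = 42^2 = 1764
Step 3: Compute d^2 = 7^2 = 49
Step 4: F = 0.5 * 8.854e-6 * 17846 * 1764 / 49
F = 2.844 uN


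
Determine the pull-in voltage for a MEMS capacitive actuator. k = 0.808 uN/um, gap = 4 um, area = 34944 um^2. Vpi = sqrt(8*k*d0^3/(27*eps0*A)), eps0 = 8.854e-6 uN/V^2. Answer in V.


Step 1: Compute numerator: 8 * k * d0^3 = 8 * 0.808 * 4^3 = 413.696
Step 2: Compute denominator: 27 * eps0 * A = 27 * 8.854e-6 * 34944 = 8.353643
Step 3: Vpi = sqrt(413.696 / 8.353643)
Vpi = 7.04 V


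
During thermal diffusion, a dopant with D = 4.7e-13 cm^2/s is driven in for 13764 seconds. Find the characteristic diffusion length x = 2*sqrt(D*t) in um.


Step 1: Compute D*t = 4.7e-13 * 13764 = 6.46908e-09 cm^2
Step 2: sqrt(D*t) = 8.04306e-05 cm
Step 3: x = 2 * 8.04306e-05 cm = 1.608612e-04 cm
Step 4: Convert to um (1 cm = 1e4 um): x = 1.609 um


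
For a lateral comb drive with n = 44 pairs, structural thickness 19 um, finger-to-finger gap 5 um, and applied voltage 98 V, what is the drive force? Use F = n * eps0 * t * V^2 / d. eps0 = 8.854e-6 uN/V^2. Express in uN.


Step 1: Parameters: n=44, eps0=8.854e-6 uN/V^2, t=19 um, V=98 V, d=5 um
Step 2: V^2 = 9604
Step 3: F = 44 * 8.854e-6 * 19 * 9604 / 5
F = 14.218 uN


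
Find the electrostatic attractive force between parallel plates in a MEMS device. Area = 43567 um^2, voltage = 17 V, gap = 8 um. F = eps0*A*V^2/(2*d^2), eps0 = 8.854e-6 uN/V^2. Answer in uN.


Step 1: Identify parameters.
eps0 = 8.854e-6 uN/V^2, A = 43567 um^2, V = 17 V, d = 8 um
Step 2: Compute V^2 = 17^2 = 289
Step 3: Compute d^2 = 8^2 = 64
Step 4: F = 0.5 * 8.854e-6 * 43567 * 289 / 64
F = 0.871 uN


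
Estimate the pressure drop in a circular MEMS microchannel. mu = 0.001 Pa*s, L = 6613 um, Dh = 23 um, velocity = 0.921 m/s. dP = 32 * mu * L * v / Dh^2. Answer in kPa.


Step 1: Convert to SI: L = 6613e-6 m, Dh = 23e-6 m
Step 2: dP = 32 * 0.001 * 6613e-6 * 0.921 / (23e-6)^2
Step 3: dP = 368427.86 Pa
Step 4: Convert to kPa: dP = 368.43 kPa


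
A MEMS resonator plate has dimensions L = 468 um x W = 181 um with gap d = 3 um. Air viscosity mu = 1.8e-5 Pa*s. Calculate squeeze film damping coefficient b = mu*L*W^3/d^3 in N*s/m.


Step 1: Convert to SI.
L = 468e-6 m, W = 181e-6 m, d = 3e-6 m
Step 2: W^3 = (181e-6)^3 = 5.93e-12 m^3
Step 3: d^3 = (3e-6)^3 = 2.70e-17 m^3
Step 4: b = 1.8e-5 * 468e-6 * 5.93e-12 / 2.70e-17
b = 1.85e-03 N*s/m


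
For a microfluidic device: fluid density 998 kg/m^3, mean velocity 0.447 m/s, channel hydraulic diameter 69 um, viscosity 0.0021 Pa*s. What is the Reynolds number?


Step 1: Convert Dh to meters: Dh = 69e-6 m
Step 2: Re = rho * v * Dh / mu
Re = 998 * 0.447 * 69e-6 / 0.0021
Re = 14.658


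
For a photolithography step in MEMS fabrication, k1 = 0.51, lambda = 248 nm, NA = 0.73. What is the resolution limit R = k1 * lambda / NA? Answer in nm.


Step 1: Identify values: k1 = 0.51, lambda = 248 nm, NA = 0.73
Step 2: R = k1 * lambda / NA
R = 0.51 * 248 / 0.73
R = 173.3 nm


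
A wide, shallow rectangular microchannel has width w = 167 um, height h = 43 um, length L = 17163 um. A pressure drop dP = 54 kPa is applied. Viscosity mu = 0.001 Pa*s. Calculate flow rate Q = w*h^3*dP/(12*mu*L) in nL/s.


Step 1: Convert all dimensions to SI (meters).
w = 167e-6 m, h = 43e-6 m, L = 17163e-6 m, dP = 54e3 Pa
Step 2: Q = w * h^3 * dP / (12 * mu * L)
Q = 167e-6 * (43e-6)^3 * 54e3 / (12 * 0.001 * 17163e-6) = 3.48129759e-09 m^3/s
Step 3: Convert Q from m^3/s to nL/s (1 m^3 = 1e12 nL, so multiply by 1e12).
Q = 3481.298 nL/s


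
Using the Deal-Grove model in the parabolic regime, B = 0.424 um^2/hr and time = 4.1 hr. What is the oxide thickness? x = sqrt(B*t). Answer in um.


Step 1: Compute B*t = 0.424 * 4.1 = 1.7384
Step 2: x = sqrt(1.7384)
x = 1.318 um


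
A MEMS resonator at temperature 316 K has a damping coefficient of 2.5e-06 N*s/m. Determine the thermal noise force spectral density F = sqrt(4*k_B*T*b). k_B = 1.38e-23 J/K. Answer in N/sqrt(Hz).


Step 1: Compute 4 * k_B * T * b
= 4 * 1.38e-23 * 316 * 2.5e-06
= 4.3608e-26 N^2/Hz
Step 2: F_noise = sqrt(4.3608e-26)
F_noise = 2.09e-13 N/sqrt(Hz)


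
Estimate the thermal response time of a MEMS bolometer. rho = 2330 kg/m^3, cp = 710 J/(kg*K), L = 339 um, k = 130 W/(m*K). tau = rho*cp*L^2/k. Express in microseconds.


Step 1: Convert L to m: L = 339e-6 m
Step 2: L^2 = (339e-6)^2 = 1.14921e-07 m^2
Step 3: tau = 2330 * 710 * 1.14921e-07 / 130 = 1.46241393e-03 s
Step 4: Convert to microseconds (multiply by 1e6).
tau = 1462.414 us


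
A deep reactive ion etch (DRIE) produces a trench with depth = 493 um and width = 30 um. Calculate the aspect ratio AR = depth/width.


Step 1: AR = depth / width
Step 2: AR = 493 / 30
AR = 16.4


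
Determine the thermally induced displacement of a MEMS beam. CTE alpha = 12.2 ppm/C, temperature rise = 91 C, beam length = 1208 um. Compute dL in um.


Step 1: Convert CTE: alpha = 12.2 ppm/C = 12.2e-6 /C
Step 2: dL = 12.2e-6 * 91 * 1208
dL = 1.3411 um


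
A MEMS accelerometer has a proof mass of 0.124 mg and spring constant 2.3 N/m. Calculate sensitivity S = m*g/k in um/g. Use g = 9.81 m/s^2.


Step 1: Convert mass: m = 0.124 mg = 1.24e-07 kg
Step 2: S = m * g / k = 1.24e-07 * 9.81 / 2.3
Step 3: S = 5.29e-07 m/g
Step 4: Convert to um/g: S = 0.529 um/g


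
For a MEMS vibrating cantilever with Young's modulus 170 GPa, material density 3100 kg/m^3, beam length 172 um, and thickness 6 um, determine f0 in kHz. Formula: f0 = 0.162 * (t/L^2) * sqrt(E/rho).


Step 1: Convert units to SI.
t_SI = 6e-6 m, L_SI = 172e-6 m
Step 2: Calculate sqrt(E/rho).
sqrt(170e9 / 3100) = 7405.32 m/s
Step 3: Compute f0.
f0 = 0.162 * 6e-6 / (172e-6)^2 * 7405.32 = 243306.2 Hz = 243.31 kHz


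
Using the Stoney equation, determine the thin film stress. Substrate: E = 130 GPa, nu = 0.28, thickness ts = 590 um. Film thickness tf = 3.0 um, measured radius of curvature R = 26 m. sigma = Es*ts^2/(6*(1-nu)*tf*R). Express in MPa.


Step 1: Compute numerator: Es * ts^2 = 130 * 590^2 = 45253000 (GPa*um^2)
Step 2: Compute denominator (R in um): 6*(1-nu)*tf*R = 6*0.72*3.0*26e6 = 336960000.0 (um^2)
Step 3: sigma (GPa) = 45253000 / 336960000.0 = 1.34298e-01 GPa
Step 4: Convert to MPa (x1000): sigma = 134.3 MPa


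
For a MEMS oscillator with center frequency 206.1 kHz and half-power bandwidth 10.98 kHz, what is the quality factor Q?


Step 1: Q = f0 / bandwidth
Step 2: Q = 206.1 / 10.98
Q = 18.8


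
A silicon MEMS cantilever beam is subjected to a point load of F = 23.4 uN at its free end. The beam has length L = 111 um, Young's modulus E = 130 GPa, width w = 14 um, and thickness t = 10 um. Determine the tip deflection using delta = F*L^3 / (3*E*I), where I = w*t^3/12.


Step 1: Calculate the second moment of area.
I = w * t^3 / 12 = 14 * 10^3 / 12 = 1166.6667 um^4
Step 2: Convert E to consistent units (1 GPa = 1000 uN/um^2).
E = 130 GPa = 130000 uN/um^2
Step 3: Calculate tip deflection.
delta = F * L^3 / (3 * E * I)
delta = 23.4 * 111^3 / (3 * 130000 * 1166.6667)
delta = 0.0703 um


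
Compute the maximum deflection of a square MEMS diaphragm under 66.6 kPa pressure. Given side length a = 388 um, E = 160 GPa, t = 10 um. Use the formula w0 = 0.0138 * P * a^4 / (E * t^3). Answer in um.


Step 1: Convert pressure to compatible units (E is in GPa, so P in GPa).
P = 66.6 kPa = 66.6e-6 GPa
Step 2: Compute numerator: 0.0138 * P * a^4.
a^4 = 388^4 = 22663495936
numerator = 0.0138 * 66.6e-6 * 22663495936 = 2.08296e+04
Step 3: Compute denominator: E * t^3 = 160 * 10^3 = 160000
Step 4: w0 = numerator / denominator = 2.08296e+04 / 160000 = 0.1302 um


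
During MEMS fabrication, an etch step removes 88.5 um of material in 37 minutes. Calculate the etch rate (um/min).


Step 1: Etch rate = depth / time
Step 2: rate = 88.5 / 37
rate = 2.392 um/min


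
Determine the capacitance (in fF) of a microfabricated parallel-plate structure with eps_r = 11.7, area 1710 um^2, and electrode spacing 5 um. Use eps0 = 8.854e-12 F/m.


Step 1: Convert area to m^2: A = 1710e-12 m^2
Step 2: Convert gap to m: d = 5e-6 m
Step 3: C = eps0 * eps_r * A / d
C = 8.854e-12 * 11.7 * 1710e-12 / 5e-6
Step 4: Convert to fF (multiply by 1e15).
C = 35.43 fF


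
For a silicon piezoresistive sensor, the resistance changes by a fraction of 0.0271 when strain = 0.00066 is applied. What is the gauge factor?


Step 1: Identify values.
dR/R = 0.0271, strain = 0.00066
Step 2: GF = (dR/R) / strain = 0.0271 / 0.00066
GF = 41.1


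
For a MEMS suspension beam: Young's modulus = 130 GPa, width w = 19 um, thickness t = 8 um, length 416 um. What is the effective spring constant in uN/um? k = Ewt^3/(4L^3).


Step 1: Convert E to consistent units (1 GPa = 1000 uN/um^2).
E = 130 GPa = 130000 uN/um^2
Step 2: Compute t^3 = 8^3 = 512
Step 3: Compute L^3 = 416^3 = 71991296
Step 4: k = 130000 * 19 * 512 / (4 * 71991296)
k = 4.3916 uN/um


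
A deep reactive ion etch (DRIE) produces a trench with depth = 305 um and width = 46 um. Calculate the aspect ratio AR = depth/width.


Step 1: AR = depth / width
Step 2: AR = 305 / 46
AR = 6.6


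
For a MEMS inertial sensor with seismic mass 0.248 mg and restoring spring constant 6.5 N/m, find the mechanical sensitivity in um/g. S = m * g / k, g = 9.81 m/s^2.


Step 1: Convert mass: m = 0.248 mg = 2.48e-07 kg
Step 2: S = m * g / k = 2.48e-07 * 9.81 / 6.5
Step 3: S = 3.74e-07 m/g
Step 4: Convert to um/g: S = 0.374 um/g


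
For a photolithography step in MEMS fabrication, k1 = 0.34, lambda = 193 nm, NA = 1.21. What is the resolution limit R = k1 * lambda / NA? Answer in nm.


Step 1: Identify values: k1 = 0.34, lambda = 193 nm, NA = 1.21
Step 2: R = k1 * lambda / NA
R = 0.34 * 193 / 1.21
R = 54.2 nm


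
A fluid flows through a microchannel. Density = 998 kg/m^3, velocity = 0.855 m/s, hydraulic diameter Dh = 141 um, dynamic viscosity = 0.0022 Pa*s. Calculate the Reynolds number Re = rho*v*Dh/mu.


Step 1: Convert Dh to meters: Dh = 141e-6 m
Step 2: Re = rho * v * Dh / mu
Re = 998 * 0.855 * 141e-6 / 0.0022
Re = 54.688


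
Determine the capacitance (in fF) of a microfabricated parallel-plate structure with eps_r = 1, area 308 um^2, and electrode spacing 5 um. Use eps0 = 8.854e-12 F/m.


Step 1: Convert area to m^2: A = 308e-12 m^2
Step 2: Convert gap to m: d = 5e-6 m
Step 3: C = eps0 * eps_r * A / d
C = 8.854e-12 * 1 * 308e-12 / 5e-6
Step 4: Convert to fF (multiply by 1e15).
C = 0.55 fF


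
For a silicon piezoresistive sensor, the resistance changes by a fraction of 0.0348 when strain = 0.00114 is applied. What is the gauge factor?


Step 1: Identify values.
dR/R = 0.0348, strain = 0.00114
Step 2: GF = (dR/R) / strain = 0.0348 / 0.00114
GF = 30.5


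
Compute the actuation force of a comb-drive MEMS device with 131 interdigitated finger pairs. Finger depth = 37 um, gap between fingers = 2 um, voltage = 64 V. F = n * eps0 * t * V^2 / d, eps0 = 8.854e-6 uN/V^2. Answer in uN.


Step 1: Parameters: n=131, eps0=8.854e-6 uN/V^2, t=37 um, V=64 V, d=2 um
Step 2: V^2 = 4096
Step 3: F = 131 * 8.854e-6 * 37 * 4096 / 2
F = 87.891 uN


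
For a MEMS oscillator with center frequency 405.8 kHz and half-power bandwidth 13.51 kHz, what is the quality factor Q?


Step 1: Q = f0 / bandwidth
Step 2: Q = 405.8 / 13.51
Q = 30.0


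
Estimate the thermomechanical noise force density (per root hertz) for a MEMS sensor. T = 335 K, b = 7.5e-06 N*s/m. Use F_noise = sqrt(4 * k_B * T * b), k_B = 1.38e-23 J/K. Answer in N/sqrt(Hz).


Step 1: Compute 4 * k_B * T * b
= 4 * 1.38e-23 * 335 * 7.5e-06
= 1.3869e-25 N^2/Hz
Step 2: F_noise = sqrt(1.3869e-25)
F_noise = 3.72e-13 N/sqrt(Hz)


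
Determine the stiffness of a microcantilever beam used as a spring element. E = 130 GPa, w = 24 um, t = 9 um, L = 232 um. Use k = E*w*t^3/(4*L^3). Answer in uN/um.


Step 1: Convert E to consistent units (1 GPa = 1000 uN/um^2).
E = 130 GPa = 130000 uN/um^2
Step 2: Compute t^3 = 9^3 = 729
Step 3: Compute L^3 = 232^3 = 12487168
Step 4: k = 130000 * 24 * 729 / (4 * 12487168)
k = 45.5363 uN/um
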